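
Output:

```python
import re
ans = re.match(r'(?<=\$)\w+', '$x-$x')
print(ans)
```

None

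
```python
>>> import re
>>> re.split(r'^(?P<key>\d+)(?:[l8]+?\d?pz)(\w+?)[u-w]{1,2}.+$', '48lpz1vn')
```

The pattern matches anchored at the start of the string; then one or more of a digit (captured as 'key'); then one or more of one of [l8] (lazy), then optionally a digit, then the literal 'pz' (non-capturing group); then one or more of a word character (lazy) (captured); then 1 to 2 of a character in [u-w], then one or more of any character; then anchored at the end.
`re.split` interleaves the captured-group text with the surrounding fragments.

['', '48', '1', '']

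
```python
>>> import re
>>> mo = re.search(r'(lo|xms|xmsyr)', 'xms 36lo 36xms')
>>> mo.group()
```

`search` walks the string left to right and returns the first match it finds.
The match spans [0:3] → 'xms'.
Captured: group 1 = 'xms'.

'xms'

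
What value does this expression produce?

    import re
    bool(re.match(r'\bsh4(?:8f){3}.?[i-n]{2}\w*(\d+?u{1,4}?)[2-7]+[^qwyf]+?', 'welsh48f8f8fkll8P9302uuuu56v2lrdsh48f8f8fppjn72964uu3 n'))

False

The pattern matches a word boundary (`\b`, zero-width); then the literal 'sh4', then the literal '8f' repeated 3 times, then optionally any character; then exactly 2 of a character in [i-n], then zero or more of a word character; then one or more of a digit (lazy), then 1 to 4 of the literal 'u' (lazy) (captured); then one or more of a character in [2-7], then one or more of any character except [qwyf] (lazy).
`re.match` won't scan ahead — the pattern has to work from the very first character.
Here the string doesn't start with a match, so the call returns None, and `bool(None)` is False.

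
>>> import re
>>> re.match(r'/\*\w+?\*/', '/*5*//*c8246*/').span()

(0, 5)

`match` is anchored at position 0; if the pattern doesn't fit there, it returns None.
The match spans [0:5] → '/*5*/'.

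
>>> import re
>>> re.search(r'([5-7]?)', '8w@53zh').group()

The match spans [0:0] → ''.

''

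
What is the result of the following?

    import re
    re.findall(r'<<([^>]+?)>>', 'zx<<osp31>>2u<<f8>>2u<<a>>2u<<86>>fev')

`findall` collects group 1 from each match (4 total).

['osp31', 'f8', 'a', '86']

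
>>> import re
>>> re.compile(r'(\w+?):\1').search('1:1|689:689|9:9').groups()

('1',)

The backreference `\1` re-matches whatever the first group consumed, character for character.
`search` walks the string left to right and returns the first match it finds.
The match spans [0:3] → '1:1'.
Captured: group 1 = '1'.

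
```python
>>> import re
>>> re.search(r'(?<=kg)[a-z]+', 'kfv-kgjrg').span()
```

(6, 9)

The `(?=…)`/`(?<=…)` assertion just peeks at neighbouring text; it doesn't advance the match position.
The match spans [6:9] → 'jrg'.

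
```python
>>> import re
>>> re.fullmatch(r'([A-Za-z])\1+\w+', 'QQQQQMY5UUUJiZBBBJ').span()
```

(0, 18)

For `fullmatch`, every character of the input must be accounted for by the pattern.
The match spans [0:18] → 'QQQQQMY5UUUJiZBBBJ'.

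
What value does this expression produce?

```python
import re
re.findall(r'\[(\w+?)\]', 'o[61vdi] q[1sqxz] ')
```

['61vdi', '1sqxz']

One capturing group, so `findall` returns just the captured substring from each match — 2 in all.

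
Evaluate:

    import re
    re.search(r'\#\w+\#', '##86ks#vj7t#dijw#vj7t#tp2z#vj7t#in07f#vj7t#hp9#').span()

The match spans [1:7] → '#86ks#'.

(1, 7)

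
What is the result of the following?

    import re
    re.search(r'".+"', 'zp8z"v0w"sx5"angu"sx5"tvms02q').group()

`search` walks the string left to right and returns the first match it finds.
The match spans [4:22] → '"v0w"sx5"angu"sx5"'.

'"v0w"sx5"angu"sx5"'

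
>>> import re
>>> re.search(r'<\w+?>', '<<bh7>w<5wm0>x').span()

(1, 6)

`re.search` tries every starting position until one works.
The match spans [1:6] → '<bh7>'.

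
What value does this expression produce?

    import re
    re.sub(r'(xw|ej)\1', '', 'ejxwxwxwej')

'ejxwej'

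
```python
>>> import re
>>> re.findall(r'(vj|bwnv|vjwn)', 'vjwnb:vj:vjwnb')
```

`|` is ordered: at each position the engine commits to the first alternative that works.
One capturing group, so `findall` returns just the captured substring from each match — 3 in all.

['vj', 'vj', 'vj']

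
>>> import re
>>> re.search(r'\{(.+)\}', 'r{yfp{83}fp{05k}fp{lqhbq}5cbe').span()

(1, 25)

`re.search` scans for the first position where the pattern succeeds.
The match spans [1:25] → '{yfp{83}fp{05k}fp{lqhbq}'.
Captured: group 1 = 'yfp{83}fp{05k}fp{lqhbq'.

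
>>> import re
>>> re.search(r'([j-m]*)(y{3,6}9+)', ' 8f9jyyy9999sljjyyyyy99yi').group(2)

'yyy9999'

The match spans [4:12] → 'jyyy9999'.
Captured: group 1 = 'j', group 2 = 'yyy9999'.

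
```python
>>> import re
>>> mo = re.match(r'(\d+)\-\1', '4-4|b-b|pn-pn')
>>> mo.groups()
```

('4',)

The match spans [0:3] → '4-4'.
Captured: group 1 = '4'.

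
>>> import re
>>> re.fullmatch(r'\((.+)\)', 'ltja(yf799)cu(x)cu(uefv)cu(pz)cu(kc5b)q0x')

None

`re.fullmatch` requires the pattern to consume the entire string.
Here the pattern can't cover the whole string, so the call returns None.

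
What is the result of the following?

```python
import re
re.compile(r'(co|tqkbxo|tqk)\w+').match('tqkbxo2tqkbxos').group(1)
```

'tqkbxo'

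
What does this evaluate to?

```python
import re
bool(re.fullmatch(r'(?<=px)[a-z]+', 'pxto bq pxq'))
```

False

Lookahead/lookbehind check context without consuming it, so the matched span excludes the asserted characters.
`re.fullmatch` is like wrapping the pattern in `^…$` (in single-line mode).
Here the string isn't matched end-to-end, so the call returns None, and `bool(None)` is False.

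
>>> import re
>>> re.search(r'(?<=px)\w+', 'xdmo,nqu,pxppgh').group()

The `(?=…)`/`(?<=…)` assertion just peeks at neighbouring text; it doesn't advance the match position.
`re.search` scans for the first position where the pattern succeeds.
The match spans [11:15] → 'ppgh'.

'ppgh'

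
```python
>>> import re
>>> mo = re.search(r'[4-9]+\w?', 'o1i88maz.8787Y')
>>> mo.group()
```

'88m'

The match spans [3:6] → '88m'.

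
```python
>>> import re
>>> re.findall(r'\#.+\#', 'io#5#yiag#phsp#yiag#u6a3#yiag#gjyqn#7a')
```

['#5#yiag#phsp#yiag#u6a3#yiag#gjyqn#']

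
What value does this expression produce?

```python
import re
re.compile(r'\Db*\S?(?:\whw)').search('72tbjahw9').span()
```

The match spans [2:8] → 'tbjahw'.

(2, 8)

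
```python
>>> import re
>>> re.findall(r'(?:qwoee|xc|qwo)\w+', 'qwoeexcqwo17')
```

['qwoeexcqwo17']

Since nothing is captured, `findall` lists the 1 matched substring directly.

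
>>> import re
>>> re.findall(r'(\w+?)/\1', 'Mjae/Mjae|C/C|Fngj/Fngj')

['Mjae', 'C', 'Fngj']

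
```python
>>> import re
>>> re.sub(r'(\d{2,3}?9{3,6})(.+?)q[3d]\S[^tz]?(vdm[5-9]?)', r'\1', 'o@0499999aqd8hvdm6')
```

The pattern matches 2 to 3 of a digit (lazy), then 3 to 6 of the literal '9' (captured); then one or more of any character (lazy) (captured); then the literal 'q', then one of [3d], then a non-whitespace character; then optionally any character except [tz]; then the literal 'vdm', then optionally a character in [5-9] (captured).
The replacement refers to a captured group, so each match is rewritten using its own captured text.

'o@0499999'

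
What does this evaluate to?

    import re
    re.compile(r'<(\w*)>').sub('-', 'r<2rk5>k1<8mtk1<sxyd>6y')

'r-k1<8mtk1-6y'

Matches: at [1:7] → '<2rk5>'; at [15:21] → '<sxyd>'.
`sub` substitutes '-' at each match site.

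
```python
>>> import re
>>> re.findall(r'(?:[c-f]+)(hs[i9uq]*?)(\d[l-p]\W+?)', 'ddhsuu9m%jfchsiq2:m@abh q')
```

Pattern: one or more of a character in [c-f] (non-capturing group); then the literal 'hs', then zero or more of one of [i9uq] (lazy) (captured); then a digit, then a character in [l-p], then one or more of a non-word character (lazy) (captured).
Matches: at [0:9] match 'ddhsuu9m%', groups = ('hsuu', '9m%').
Multiple groups make `findall` return tuples — one 2-tuple for the one match.

[('hsuu', '9m%')]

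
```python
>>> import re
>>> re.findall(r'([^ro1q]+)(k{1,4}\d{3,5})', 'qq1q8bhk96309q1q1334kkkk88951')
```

This matches one or more of any character except [ro1q] (captured); then 1 to 4 of the literal 'k', then 3 to 5 of a digit (captured).
Scanning left to right: at [4:13] match '8bhk96309', groups = ('8bh', 'k96309'); at [17:29] match '334kkkk88951', groups = ('334kkk', 'k88951').
Multiple groups make `findall` return tuples — one 2-tuple for each match.

[('8bh', 'k96309'), ('334kkk', 'k88951')]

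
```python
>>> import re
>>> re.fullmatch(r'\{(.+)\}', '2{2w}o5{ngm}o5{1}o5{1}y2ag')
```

None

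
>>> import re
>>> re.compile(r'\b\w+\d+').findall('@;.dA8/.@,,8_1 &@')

Pattern: a word boundary (`\b`, zero-width); then one or more of a word character; then one or more of a digit.
Scanning left to right: at [3:6] → 'dA8'; at [11:14] → '8_1'.
No capturing groups, so `findall` returns the 2 full match strings.

['dA8', '8_1']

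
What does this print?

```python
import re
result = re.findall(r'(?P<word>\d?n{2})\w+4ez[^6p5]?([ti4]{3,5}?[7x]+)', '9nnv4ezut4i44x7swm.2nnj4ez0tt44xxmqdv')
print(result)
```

[('9nn', 't4i44x7'), ('2nn', 'tt44xx')]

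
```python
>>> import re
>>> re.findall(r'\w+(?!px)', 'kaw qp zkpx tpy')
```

The negative lookahead/lookbehind blocks any match where the forbidden context is present.
`findall` yields the raw match text (4 of them) because the pattern has no groups.

['kaw', 'qp', 'zkpx', 'tpy']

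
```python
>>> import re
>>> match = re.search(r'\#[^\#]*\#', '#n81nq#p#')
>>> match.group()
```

'#n81nq#'

`search` walks the string left to right and returns the first match it finds.
The match spans [0:7] → '#n81nq#'.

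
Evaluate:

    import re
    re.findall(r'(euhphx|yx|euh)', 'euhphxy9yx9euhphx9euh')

['euhphx', 'yx', 'euhphx', 'euh']

The regex engine tests alternatives in the order written; an earlier branch that matches wins even if a later one would match more.
Because there's exactly one group, `findall` drops the full match and keeps group 1 from each hit.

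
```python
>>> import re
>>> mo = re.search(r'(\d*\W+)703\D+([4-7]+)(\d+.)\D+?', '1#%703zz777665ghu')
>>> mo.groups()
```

The pattern matches zero or more of a digit, then one or more of a non-word character (captured); then a literal '7', then the literal '03', then one or more of a non-digit; then one or more of a character in [4-7] (captured); then one or more of a digit, then any character (captured); then one or more of a non-digit (lazy).
`re.search` tries every starting position until one works.
The match spans [0:16] → '1#%703zz777665gh'.
Captured: group 1 = '1#%', group 2 = '77766', group 3 = '5g'.

('1#%', '77766', '5g')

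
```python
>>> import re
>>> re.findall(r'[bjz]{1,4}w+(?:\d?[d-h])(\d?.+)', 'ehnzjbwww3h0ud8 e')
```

['0ud8 e']

Pattern: 1 to 4 of one of [bjz], then one or more of the literal 'w'; then optionally a digit, then a character in [d-h] (non-capturing group); then optionally a digit, then one or more of any character (captured).
Walking the string: at [3:17] match 'zjbwww3h0ud8 e', group 1 = '0ud8 e'.
One capturing group, so `findall` returns just the captured substring from the one match — 1 in all.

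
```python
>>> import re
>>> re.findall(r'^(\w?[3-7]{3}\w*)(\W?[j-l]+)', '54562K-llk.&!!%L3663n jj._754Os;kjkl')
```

[('54562K', '-llk')]

The pattern matches anchored at the start of the string; then optionally a word character, then exactly 3 of a character in [3-7], then zero or more of a word character (captured); then optionally a non-word character, then one or more of a character in [j-l] (captured).
Matches: at [0:10] match '54562K-llk', groups = ('54562K', '-llk').
Multiple groups make `findall` return tuples — one 2-tuple for the one match.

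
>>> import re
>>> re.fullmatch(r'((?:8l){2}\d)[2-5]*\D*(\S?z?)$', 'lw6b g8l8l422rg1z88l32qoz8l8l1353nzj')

None

`re.fullmatch` requires the pattern to consume the entire string.
Here there's no way to consume every character, so the call returns None.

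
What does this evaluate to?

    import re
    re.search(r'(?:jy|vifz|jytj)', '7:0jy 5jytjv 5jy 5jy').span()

The match spans [3:5] → 'jy'.

(3, 5)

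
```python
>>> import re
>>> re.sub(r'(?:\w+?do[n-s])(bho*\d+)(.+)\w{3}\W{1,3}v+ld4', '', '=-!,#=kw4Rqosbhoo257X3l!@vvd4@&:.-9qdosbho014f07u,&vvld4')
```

'=-!,#=kw4Rqosbhoo257X3l!@vvd4@&:.-'

The pattern matches one or more of a word character (lazy), then the literal 'do', then a character in [n-s] (non-capturing group); then the literal 'bh', then zero or more of the literal 'o', then one or more of a digit (captured); then one or more of any character (captured); then exactly 3 of a word character, then 1 to 3 of a non-word character; then one or more of a literal 'v', then the literal 'ld4'.
Each match is replaced by ''.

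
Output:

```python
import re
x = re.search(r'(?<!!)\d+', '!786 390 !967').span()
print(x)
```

(2, 4)

A negative assertion filters positions out without eating any characters.
`re.search` scans for the first position where the pattern succeeds.
The match spans [2:4] → '86'.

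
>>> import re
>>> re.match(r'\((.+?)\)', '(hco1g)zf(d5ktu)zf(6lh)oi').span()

(0, 7)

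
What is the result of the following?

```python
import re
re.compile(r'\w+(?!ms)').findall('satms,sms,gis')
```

The negative lookaround is zero-width — it rules out positions where the adjacent text would match, without consuming anything.
Scanning left to right: at [0:5] → 'satms'; at [6:9] → 'sms'; at [10:13] → 'gis'.
`findall` yields the raw match text (3 of them) because the pattern has no groups.

['satms', 'sms', 'gis']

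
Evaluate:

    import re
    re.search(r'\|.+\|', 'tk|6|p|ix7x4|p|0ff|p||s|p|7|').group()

'|6|p|ix7x4|p|0ff|p||s|p|7|'

Unlike `match`, `search` isn't anchored — it looks for the pattern anywhere in the string.
The match spans [2:28] → '|6|p|ix7x4|p|0ff|p||s|p|7|'.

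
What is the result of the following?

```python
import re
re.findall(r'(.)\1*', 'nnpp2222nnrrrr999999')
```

`\1` is not a pattern — it's the concrete string captured by group 1, re-applied verbatim.
Because there's exactly one group, `findall` drops the full match and keeps group 1 from each hit.

['n', 'p', '2', 'n', 'r', '9']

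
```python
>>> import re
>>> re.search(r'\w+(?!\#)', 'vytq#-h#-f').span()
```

(0, 3)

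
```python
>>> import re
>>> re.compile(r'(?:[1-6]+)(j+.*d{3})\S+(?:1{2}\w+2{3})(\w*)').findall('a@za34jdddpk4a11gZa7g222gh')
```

The pattern matches one or more of a character in [1-6] (non-capturing group); then one or more of the literal 'j', then zero or more of any character, then exactly 3 of the literal 'd' (captured); then one or more of a non-whitespace character; then exactly 2 of a literal '1', then one or more of a word character, then exactly 3 of the literal '2' (non-capturing group); then zero or more of a word character (captured).
Scanning left to right: at [4:26] match '34jdddpk4a11gZa7g222gh', groups = ('jddd', 'gh').
2 groups means the one result is a tuple of 2 captured strings — 1 here.

[('jddd', 'gh')]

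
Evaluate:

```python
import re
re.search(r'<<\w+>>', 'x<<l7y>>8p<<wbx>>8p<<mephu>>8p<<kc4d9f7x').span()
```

(1, 8)

The match spans [1:8] → '<<l7y>>'.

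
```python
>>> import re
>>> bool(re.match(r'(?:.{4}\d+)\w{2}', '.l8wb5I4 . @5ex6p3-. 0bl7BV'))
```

`re.match` only tries the pattern at the start of the string.
Here position 0 doesn't satisfy it, so the call returns None, and `bool(None)` is False.

False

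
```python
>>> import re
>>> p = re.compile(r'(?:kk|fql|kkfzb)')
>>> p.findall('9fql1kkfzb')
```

['fql', 'kk']

The regex engine tests alternatives in the order written; an earlier branch that matches wins even if a later one would match more.
Since nothing is captured, `findall` lists the 2 matched substrings directly.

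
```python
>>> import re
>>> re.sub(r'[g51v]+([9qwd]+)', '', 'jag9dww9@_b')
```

'ja@_b'

This matches one or more of one of [g51v]; then one or more of one of [9qwd] (captured).
Matches: at [2:8] → 'g9dww9'.
`sub` substitutes '' at each match site.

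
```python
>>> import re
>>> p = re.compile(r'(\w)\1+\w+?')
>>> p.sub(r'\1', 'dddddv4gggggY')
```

'd4g'

The backreference `\1` re-matches whatever the first group consumed, character for character.
Matches: at [0:6] → 'dddddv'; at [7:13] → 'gggggY'.
Each match is replaced using the text its own group 1 captured.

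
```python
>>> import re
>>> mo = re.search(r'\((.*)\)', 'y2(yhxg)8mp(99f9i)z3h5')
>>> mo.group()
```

The match spans [2:18] → '(yhxg)8mp(99f9i)'.

'(yhxg)8mp(99f9i)'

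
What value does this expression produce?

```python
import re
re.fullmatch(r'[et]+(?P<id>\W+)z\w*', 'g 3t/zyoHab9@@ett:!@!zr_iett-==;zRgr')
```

None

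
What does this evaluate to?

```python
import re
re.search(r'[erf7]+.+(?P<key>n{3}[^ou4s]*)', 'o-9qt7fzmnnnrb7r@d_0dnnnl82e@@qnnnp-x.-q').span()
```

(5, 40)

This matches one or more of one of [erf7], then one or more of any character; then exactly 3 of a literal 'n', then zero or more of any character except [ou4s] (captured as 'key').
`re.search` scans for the first position where the pattern succeeds.
The match spans [5:40] → '7fzmnnnrb7r@d_0dnnnl82e@@qnnnp-x.-q'.
Captured: group 1 = 'nnnp-x.-q'.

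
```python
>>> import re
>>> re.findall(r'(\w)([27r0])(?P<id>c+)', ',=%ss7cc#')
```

[('s', '7', 'cc')]

3 groups means the one result is a tuple of 3 captured strings — 1 here.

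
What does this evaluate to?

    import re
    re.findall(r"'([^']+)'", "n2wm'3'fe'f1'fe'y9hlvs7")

Scanning left to right: at [4:7] match "'3'", group 1 = '3'; at [9:13] match "'f1'", group 1 = 'f1'.
`findall` collects group 1 from each match (2 total).

['3', 'f1']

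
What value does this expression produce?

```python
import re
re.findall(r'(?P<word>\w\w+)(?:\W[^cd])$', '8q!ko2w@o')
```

['ko2w']

This matches a word character, then one or more of a word character (captured as 'word'); then a non-word character, then any character except [cd] (non-capturing group); then anchored at the end.
Scanning left to right: at [3:9] match 'ko2w@o', group 1 = 'ko2w'.
Because there's exactly one group, `findall` drops the full match and keeps group 1 from the one hit.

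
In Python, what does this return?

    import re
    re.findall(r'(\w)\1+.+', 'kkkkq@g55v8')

['k']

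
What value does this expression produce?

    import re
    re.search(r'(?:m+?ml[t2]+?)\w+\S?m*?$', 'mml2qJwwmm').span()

The pattern matches one or more of the literal 'm' (lazy), then the literal 'ml', then one or more of one of [t2] (lazy) (non-capturing group); then one or more of a word character, then optionally a non-whitespace character, then zero or more of a literal 'm' (lazy); then anchored at the end.
`re.search` tries every starting position until one works.
The match spans [0:10] → 'mml2qJwwmm'.

(0, 10)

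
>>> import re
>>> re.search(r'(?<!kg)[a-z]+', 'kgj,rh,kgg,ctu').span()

(0, 3)

The negative lookaround is zero-width — it rules out positions where the adjacent text would match, without consuming anything.
The match spans [0:3] → 'kgj'.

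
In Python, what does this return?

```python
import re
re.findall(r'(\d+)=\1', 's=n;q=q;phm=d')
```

[]

`\1` has to match the exact text group 1 already captured.
`findall` collects group 1 from each match (0 total).
Nothing in the string satisfies the pattern, so the list is empty.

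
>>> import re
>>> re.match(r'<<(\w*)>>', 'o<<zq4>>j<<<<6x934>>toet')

`re.match` won't scan ahead — the pattern has to work from the very first character.
Here the pattern fails at index 0, so the call returns None.

None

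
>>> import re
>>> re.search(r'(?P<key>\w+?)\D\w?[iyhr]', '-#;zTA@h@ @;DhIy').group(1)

'zTA'

The match spans [3:8] → 'zTA@h'.
Captured: group 1 = 'zTA'.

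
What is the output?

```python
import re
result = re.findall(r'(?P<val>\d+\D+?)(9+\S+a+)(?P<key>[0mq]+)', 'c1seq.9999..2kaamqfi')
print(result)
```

Pattern: one or more of a digit, then one or more of a non-digit (lazy) (captured as 'val'); then one or more of the literal '9', then one or more of a non-whitespace character, then one or more of the literal 'a' (captured); then one or more of one of [0mq] (captured as 'key').
Scanning left to right: at [1:18] match '1seq.9999..2kaamq', groups = ('1seq.', '9999..2kaa', 'mq').
With 3 capturing groups, `findall` returns a 3-tuple per match.

[('1seq.', '9999..2kaa', 'mq')]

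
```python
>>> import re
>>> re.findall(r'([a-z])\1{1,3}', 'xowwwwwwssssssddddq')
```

['w', 'w', 's', 's', 'd']

`\1` is not a pattern — it's the concrete string captured by group 1, re-applied verbatim.
`findall` collects group 1 from each match (5 total).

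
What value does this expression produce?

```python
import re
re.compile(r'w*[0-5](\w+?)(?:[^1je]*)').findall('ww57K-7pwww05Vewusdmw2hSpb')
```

['7', 'h']

This matches zero or more of the literal 'w', then a character in [0-5]; then one or more of a word character (lazy) (captured); then zero or more of any character except [1je] (non-capturing group).
A `+?`/`*?`/`{m,n}?` starts at its minimum and grows only as far as needed for what follows to match.
Matches: at [0:14] match 'ww57K-7pwww05V', group 1 = '7'; at [20:26] match 'w2hSpb', group 1 = 'h'.
With a single group, `findall` returns only what that group captured — 2 items.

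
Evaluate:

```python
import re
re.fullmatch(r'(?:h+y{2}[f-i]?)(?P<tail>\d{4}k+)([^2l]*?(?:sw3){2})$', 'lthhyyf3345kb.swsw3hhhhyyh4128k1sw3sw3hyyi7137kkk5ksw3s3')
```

None

For `fullmatch`, every character of the input must be accounted for by the pattern.
Here there's no way to consume every character, so the call returns None.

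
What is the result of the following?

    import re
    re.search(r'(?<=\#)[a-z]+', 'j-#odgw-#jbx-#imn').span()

(3, 7)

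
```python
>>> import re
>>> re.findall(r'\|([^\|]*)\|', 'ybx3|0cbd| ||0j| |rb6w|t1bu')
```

['0cbd', '', ' ']

Matches: at [4:10] match '|0cbd|', group 1 = '0cbd'; at [11:13] match '||', group 1 = ''; at [15:18] match '| |', group 1 = ' '.
Because there's exactly one group, `findall` drops the full match and keeps group 1 from each hit.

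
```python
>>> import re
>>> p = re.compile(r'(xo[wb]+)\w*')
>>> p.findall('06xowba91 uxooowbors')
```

['xowb']

The pattern matches the literal 'xo', then one or more of one of [wb] (captured); then zero or more of a word character.
`findall` collects group 1 from the one match (1 total).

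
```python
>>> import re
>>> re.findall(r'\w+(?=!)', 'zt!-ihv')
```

The positive lookaround only admits positions where the adjacent text matches; those characters stay outside the span.
With no groups in the pattern, `findall` gives back each whole match — 1 here.

['zt']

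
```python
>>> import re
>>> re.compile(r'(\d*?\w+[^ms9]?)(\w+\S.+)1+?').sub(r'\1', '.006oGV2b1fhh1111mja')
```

The replacement refers to a captured group, so each match is rewritten using its own captured text.

'.006oGV2b1fhhmja'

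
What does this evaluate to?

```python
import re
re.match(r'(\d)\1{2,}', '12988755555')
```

`\1` has to match the exact text group 1 already captured.
`re.match` only tries the pattern at the start of the string.
Here the pattern fails at index 0, so the call returns None.

None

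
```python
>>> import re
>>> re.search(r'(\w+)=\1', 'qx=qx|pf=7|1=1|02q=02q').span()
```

A backreference is literal: `\1` must see the identical characters the first group matched.
The match spans [0:5] → 'qx=qx'.

(0, 5)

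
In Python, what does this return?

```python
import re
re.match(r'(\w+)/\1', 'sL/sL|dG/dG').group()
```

'sL/sL'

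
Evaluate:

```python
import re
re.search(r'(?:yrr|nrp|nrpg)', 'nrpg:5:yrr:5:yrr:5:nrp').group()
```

'nrp'

The regex engine tests alternatives in the order written; an earlier branch that matches wins even if a later one would match more.
The match spans [0:3] → 'nrp'.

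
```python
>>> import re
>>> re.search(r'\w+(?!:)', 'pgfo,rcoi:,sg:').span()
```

Because the assertion is negative and zero-width, positions next to the forbidden text are skipped.
The match spans [0:4] → 'pgfo'.

(0, 4)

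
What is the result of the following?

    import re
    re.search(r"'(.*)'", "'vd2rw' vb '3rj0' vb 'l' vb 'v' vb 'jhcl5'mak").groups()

The match spans [0:42] → "'vd2rw' vb '3rj0' vb 'l' vb 'v' vb 'jhcl5'".
Captured: group 1 = "vd2rw' vb '3rj0' vb 'l' vb 'v' vb 'jhcl5".

("vd2rw' vb '3rj0' vb 'l' vb 'v' vb 'jhcl5",)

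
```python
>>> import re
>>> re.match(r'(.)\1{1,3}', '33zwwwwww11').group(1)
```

The match spans [0:2] → '33'.
Captured: group 1 = '3'.

'3'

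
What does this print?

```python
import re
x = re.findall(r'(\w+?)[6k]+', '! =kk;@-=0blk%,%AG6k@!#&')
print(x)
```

['k', '0bl', 'AG']

Lazy quantifiers expand one character at a time until the remainder of the pattern can match.
With a single group, `findall` returns only what that group captured — 3 items.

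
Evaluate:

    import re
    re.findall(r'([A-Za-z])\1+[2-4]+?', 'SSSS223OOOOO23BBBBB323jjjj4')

['S', 'O', 'B', 'j']

A backreference is literal: `\1` must see the identical characters the first group matched.
Scanning left to right: at [0:5] match 'SSSS2', group 1 = 'S'; at [7:13] match 'OOOOO2', group 1 = 'O'; at [14:20] match 'BBBBB3', group 1 = 'B'; at [22:27] match 'jjjj4', group 1 = 'j'.
With a single group, `findall` returns only what that group captured — 4 items.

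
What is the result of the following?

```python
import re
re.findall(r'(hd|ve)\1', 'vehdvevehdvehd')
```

['ve']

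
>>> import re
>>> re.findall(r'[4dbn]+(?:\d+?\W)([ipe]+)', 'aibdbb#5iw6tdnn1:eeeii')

['eeeii']

This matches one or more of one of [4dbn]; then one or more of a digit (lazy), then a non-word character (non-capturing group); then one or more of one of [ipe] (captured).
Walking the string: at [12:22] match 'dnn1:eeeii', group 1 = 'eeeii'.
With a single group, `findall` returns only what that group captured — 1 item.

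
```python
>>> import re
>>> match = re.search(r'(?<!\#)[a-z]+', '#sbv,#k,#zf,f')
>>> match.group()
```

Because the assertion is negative and zero-width, positions next to the forbidden text are skipped.
Unlike `match`, `search` isn't anchored — it looks for the pattern anywhere in the string.
The match spans [2:4] → 'bv'.

'bv'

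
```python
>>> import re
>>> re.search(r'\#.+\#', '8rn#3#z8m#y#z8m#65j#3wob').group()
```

'#3#z8m#y#z8m#65j#'

The match spans [3:20] → '#3#z8m#y#z8m#65j#'.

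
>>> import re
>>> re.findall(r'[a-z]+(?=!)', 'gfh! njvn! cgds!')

The positive lookaround only admits positions where the adjacent text matches; those characters stay outside the span.
Matches: at [0:3] → 'gfh'; at [5:9] → 'njvn'; at [11:15] → 'cgds'.
Since nothing is captured, `findall` lists the 3 matched substrings directly.

['gfh', 'njvn', 'cgds']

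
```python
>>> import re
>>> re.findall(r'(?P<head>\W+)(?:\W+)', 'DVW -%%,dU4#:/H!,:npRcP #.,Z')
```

[' -%%', '#:', '!,', ' #.']

This matches one or more of a non-word character (captured as 'head'); then one or more of a non-word character (non-capturing group).
Scanning left to right: at [3:8] match ' -%%,', group 1 = ' -%%'; at [11:14] match '#:/', group 1 = '#:'; at [15:18] match '!,:', group 1 = '!,'; at [23:27] match ' #.,', group 1 = ' #.'.
`findall` collects group 1 from each match (4 total).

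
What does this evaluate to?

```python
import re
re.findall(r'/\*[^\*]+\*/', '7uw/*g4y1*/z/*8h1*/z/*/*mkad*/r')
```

Since nothing is captured, `findall` lists the 3 matched substrings directly.

['/*g4y1*/', '/*8h1*/', '/*mkad*/']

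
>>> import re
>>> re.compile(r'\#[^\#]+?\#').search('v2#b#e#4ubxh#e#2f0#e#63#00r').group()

'#b#'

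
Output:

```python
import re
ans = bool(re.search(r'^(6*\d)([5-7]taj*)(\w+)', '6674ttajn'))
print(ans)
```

False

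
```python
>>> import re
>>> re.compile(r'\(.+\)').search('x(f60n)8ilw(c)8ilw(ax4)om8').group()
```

'(f60n)8ilw(c)8ilw(ax4)'

`search` walks the string left to right and returns the first match it finds.
The match spans [1:23] → '(f60n)8ilw(c)8ilw(ax4)'.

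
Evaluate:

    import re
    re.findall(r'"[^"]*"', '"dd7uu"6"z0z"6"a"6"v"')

['"dd7uu"', '"z0z"', '"a"', '"v"']

Matches: at [0:7] → '"dd7uu"'; at [8:13] → '"z0z"'; at [14:17] → '"a"'; at [18:21] → '"v"'.
Since nothing is captured, `findall` lists the 4 matched substrings directly.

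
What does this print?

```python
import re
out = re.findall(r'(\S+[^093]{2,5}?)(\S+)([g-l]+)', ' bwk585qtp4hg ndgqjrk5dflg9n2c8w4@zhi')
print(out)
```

Pattern: one or more of a non-whitespace character, then 2 to 5 of any character except [093] (lazy) (captured); then one or more of a non-whitespace character (captured); then one or more of a character in [g-l] (captured).
A `+?`/`*?`/`{m,n}?` starts at its minimum and grows only as far as needed for what follows to match.
Walking the string: at [1:37] match 'bwk585qtp4hg ndgqjrk5dflg9n2c8w4@zhi', groups = ('bwk585qtp4hg n', 'dgqjrk5dflg9n2c8w4@zh', 'i').
Multiple groups make `findall` return tuples — one 3-tuple for the one match.

[('bwk585qtp4hg n', 'dgqjrk5dflg9n2c8w4@zh', 'i')]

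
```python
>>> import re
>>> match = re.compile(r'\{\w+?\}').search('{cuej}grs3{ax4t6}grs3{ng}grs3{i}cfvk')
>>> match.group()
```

'{cuej}'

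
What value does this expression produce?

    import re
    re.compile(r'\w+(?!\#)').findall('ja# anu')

['j', 'anu']

The negative lookaround is zero-width — it rules out positions where the adjacent text would match, without consuming anything.
Walking the string: at [0:1] → 'j'; at [4:7] → 'anu'.
With no groups in the pattern, `findall` gives back each whole match — 2 here.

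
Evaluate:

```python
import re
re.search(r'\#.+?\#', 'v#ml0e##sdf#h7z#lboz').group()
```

'#ml0e#'

The `?` after the quantifier makes it lazy — it takes as little as possible before letting the rest of the pattern try.
The match spans [1:7] → '#ml0e#'.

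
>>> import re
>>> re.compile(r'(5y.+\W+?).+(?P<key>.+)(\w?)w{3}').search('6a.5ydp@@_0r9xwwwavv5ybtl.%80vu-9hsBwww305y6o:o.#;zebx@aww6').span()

(3, 39)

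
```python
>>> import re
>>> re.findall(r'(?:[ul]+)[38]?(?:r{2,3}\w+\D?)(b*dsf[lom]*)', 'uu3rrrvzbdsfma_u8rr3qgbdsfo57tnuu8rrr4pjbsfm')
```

['dsfo']

This matches one or more of one of [ul] (non-capturing group); then optionally one of [38]; then 2 to 3 of the literal 'r', then one or more of a word character, then optionally a non-digit (non-capturing group); then zero or more of the literal 'b', then the literal 'dsf', then zero or more of one of [lom] (captured).
Scanning left to right: at [0:27] match 'uu3rrrvzbdsfma_u8rr3qgbdsfo', group 1 = 'dsfo'.
Because there's exactly one group, `findall` drops the full match and keeps group 1 from the one hit.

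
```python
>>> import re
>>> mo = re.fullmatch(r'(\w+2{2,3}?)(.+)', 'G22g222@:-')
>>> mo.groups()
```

('G22g222', '@:-')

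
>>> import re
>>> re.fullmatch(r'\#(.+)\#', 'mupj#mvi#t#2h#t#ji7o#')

For `fullmatch`, every character of the input must be accounted for by the pattern.
Here the string isn't matched end-to-end, so the call returns None.

None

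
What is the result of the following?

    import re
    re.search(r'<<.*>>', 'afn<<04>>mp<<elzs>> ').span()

The match spans [3:19] → '<<04>>mp<<elzs>>'.

(3, 19)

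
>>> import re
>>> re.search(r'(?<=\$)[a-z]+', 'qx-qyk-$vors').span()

(8, 12)

Because the assertion is zero-width, the text it checks is not consumed and won't appear in the result.
`re.search` scans for the first position where the pattern succeeds.
The match spans [8:12] → 'vors'.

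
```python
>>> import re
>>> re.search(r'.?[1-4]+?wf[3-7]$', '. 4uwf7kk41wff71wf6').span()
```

(14, 19)

The pattern matches optionally any character, then one or more of a character in [1-4] (lazy); then the literal 'wf', then a character in [3-7]; then anchored at the end.
Unlike `match`, `search` isn't anchored — it looks for the pattern anywhere in the string.
The match spans [14:19] → '71wf6'.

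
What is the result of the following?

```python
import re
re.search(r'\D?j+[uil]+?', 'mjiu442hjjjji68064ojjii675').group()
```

'mji'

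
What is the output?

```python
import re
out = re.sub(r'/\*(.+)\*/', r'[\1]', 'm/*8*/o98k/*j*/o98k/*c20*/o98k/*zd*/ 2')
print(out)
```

m[8*/o98k/*j*/o98k/*c20*/o98k/*zd] 2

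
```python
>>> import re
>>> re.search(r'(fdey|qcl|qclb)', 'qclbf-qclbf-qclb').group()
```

'qcl'

Branches in `(...|...)` are attempted left-to-right; the first branch that allows the whole pattern to succeed is taken.
`re.search` tries every starting position until one works.
The match spans [0:3] → 'qcl'.
Captured: group 1 = 'qcl'.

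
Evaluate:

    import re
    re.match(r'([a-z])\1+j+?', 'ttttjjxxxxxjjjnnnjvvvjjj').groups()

A backreference is literal: `\1` must see the identical characters the first group matched.
`re.match` won't scan ahead — the pattern has to work from the very first character.
The match spans [0:5] → 'ttttj'.
Captured: group 1 = 't'.

('t',)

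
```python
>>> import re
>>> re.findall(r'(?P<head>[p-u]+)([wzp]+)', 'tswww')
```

This matches one or more of a character in [p-u] (captured as 'head'); then one or more of one of [wzp] (captured).
Scanning left to right: at [0:5] match 'tswww', groups = ('ts', 'www').
2 groups means the one result is a tuple of 2 captured strings — 1 here.

[('ts', 'www')]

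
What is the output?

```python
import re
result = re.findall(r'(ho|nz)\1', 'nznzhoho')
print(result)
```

`\1` has to match the exact text group 1 already captured.
One capturing group, so `findall` returns just the captured substring from each match — 2 in all.

['nz', 'ho']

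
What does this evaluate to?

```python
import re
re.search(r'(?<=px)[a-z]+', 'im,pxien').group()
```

'ien'

Because the assertion is zero-width, the text it checks is not consumed and won't appear in the result.
`re.search` tries every starting position until one works.
The match spans [5:8] → 'ien'.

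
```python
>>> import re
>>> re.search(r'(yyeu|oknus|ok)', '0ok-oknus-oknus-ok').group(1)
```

`re.search` scans for the first position where the pattern succeeds.
The match spans [1:3] → 'ok'.
Captured: group 1 = 'ok'.

'ok'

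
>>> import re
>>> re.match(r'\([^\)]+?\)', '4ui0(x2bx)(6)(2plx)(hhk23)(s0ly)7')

`match` is anchored at position 0; if the pattern doesn't fit there, it returns None.
Here the pattern fails at index 0, so the call returns None.

None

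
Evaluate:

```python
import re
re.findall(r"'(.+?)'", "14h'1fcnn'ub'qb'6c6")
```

A `+?`/`*?`/`{m,n}?` starts at its minimum and grows only as far as needed for what follows to match.
Matches: at [3:10] match "'1fcnn'", group 1 = '1fcnn'; at [12:16] match "'qb'", group 1 = 'qb'.
One capturing group, so `findall` returns just the captured substring from each match — 2 in all.

['1fcnn', 'qb']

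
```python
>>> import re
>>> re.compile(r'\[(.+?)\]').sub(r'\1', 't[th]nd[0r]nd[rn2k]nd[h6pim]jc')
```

'tthnd0rndrn2kndh6pimjc'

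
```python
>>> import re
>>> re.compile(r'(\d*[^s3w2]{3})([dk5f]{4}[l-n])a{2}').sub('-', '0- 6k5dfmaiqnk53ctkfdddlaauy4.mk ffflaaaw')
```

`sub` substitutes '-' at each match site.

'0- 6k5dfmaiqnk-uy4.mk ffflaaaw'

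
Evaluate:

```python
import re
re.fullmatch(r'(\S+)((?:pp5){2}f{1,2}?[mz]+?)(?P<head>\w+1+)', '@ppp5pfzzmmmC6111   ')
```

This matches one or more of a non-whitespace character (captured); then the literal 'pp5' repeated 2 times, then 1 to 2 of a literal 'f' (lazy), then one or more of one of [mz] (lazy) (captured); then one or more of a word character, then one or more of the literal '1' (captured as 'head').
For `fullmatch`, every character of the input must be accounted for by the pattern.
Here there's no way to consume every character, so the call returns None.

None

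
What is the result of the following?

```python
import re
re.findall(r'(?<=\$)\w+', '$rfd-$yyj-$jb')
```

The lookaround is zero-width — it requires the adjacent text to match without consuming it, so the asserted text isn't part of the match.
No capturing groups, so `findall` returns the 3 full match strings.

['rfd', 'yyj', 'jb']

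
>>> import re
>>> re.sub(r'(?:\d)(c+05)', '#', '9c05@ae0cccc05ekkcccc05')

Each match is replaced by '#'.

'#@ae#ekkcccc05'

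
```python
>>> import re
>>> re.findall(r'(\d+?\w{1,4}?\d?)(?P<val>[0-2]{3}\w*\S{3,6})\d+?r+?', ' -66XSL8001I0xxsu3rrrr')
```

[('66XSL8', '001I0xxsu')]

This matches one or more of a digit (lazy), then 1 to 4 of a word character (lazy), then optionally a digit (captured); then exactly 3 of a character in [0-2], then zero or more of a word character, then 3 to 6 of a non-whitespace character (captured as 'val'); then one or more of a digit (lazy), then one or more of the literal 'r' (lazy).
Matches: at [2:19] match '66XSL8001I0xxsu3r', groups = ('66XSL8', '001I0xxsu').
`findall` packs the 2 group values into a tuple for every match.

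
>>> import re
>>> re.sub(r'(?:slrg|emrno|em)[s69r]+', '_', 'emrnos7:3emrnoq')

'_7:3_noq'

The regex engine tests alternatives in the order written; an earlier branch that matches wins even if a later one would match more.
Matches: at [0:6] → 'emrnos'; at [9:12] → 'emr'.
Every occurrence is swapped for '_'.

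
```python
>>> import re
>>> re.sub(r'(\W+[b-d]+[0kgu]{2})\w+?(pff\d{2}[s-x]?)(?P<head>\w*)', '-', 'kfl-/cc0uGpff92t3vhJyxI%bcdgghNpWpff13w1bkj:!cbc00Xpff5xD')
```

'kfl--:!cbc00Xpff5xD'

Every occurrence is swapped for '-'.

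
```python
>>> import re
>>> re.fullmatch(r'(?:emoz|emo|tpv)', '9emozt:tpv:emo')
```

`fullmatch` succeeds only if the pattern covers the string from start to end.
Here there's no way to consume every character, so the call returns None.

None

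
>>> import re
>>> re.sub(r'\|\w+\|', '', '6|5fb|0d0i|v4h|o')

Every occurrence is swapped for ''.

'60d0io'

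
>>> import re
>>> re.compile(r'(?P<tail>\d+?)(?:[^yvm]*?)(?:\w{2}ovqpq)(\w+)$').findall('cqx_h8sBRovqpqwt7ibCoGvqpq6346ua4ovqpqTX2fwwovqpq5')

[('8', 'wt7ibCoGvqpq6346ua4ovqpqTX2fwwovqpq5')]

Pattern: one or more of a digit (lazy) (captured as 'tail'); then zero or more of any character except [yvm] (lazy) (non-capturing group); then exactly 2 of a word character, then the literal 'ovq', then the literal 'pq' (non-capturing group); then one or more of a word character (captured); then anchored at the end.
Multiple groups make `findall` return tuples — one 2-tuple for the one match.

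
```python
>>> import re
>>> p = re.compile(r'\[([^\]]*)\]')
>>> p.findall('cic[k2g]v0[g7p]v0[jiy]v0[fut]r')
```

['k2g', 'g7p', 'jiy', 'fut']

`findall` collects group 1 from each match (4 total).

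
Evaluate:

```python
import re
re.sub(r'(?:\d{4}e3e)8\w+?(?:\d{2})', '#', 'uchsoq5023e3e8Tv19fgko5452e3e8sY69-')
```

'uchsoq#fgko#-'

This matches exactly 4 of a digit, then the literal 'e3e' (non-capturing group); then a literal '8', then one or more of a word character (lazy); then exactly 2 of a digit (non-capturing group).
The `?` after the quantifier makes it lazy — it takes as little as possible before letting the rest of the pattern try.
Matches: at [6:18] → '5023e3e8Tv19'; at [22:34] → '5452e3e8sY69'.
Every occurrence is swapped for '#'.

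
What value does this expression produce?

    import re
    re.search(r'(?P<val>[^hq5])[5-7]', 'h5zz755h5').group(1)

'z'

The match spans [3:5] → 'z7'.
Captured: group 1 = 'z'.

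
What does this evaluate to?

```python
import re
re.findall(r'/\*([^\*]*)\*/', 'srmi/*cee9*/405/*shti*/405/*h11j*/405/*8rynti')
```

['cee9', 'shti', 'h11j']

Matches: at [4:12] match '/*cee9*/', group 1 = 'cee9'; at [15:23] match '/*shti*/', group 1 = 'shti'; at [26:34] match '/*h11j*/', group 1 = 'h11j'.
`findall` collects group 1 from each match (3 total).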